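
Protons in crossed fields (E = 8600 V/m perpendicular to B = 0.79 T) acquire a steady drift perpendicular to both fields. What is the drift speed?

The E×B drift speed is v_d = E/B.
v_d = 8600/0.79 = 1.1×10⁴ m/s.

v_d ≈ 1.1×10⁴ m/s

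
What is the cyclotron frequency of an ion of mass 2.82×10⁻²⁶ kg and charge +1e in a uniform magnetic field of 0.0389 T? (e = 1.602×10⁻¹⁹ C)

f ≈ 3.52×10⁴ Hz

f = |q|B/(2πm).
f = (1.602×10⁻¹⁹)(0.0389)/(2π·2.82×10⁻²⁶) ≈ 3.52×10⁴ Hz.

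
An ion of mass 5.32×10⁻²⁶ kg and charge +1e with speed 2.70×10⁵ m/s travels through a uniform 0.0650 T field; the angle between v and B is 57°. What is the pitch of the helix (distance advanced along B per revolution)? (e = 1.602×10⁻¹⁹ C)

p ≈ 4.72 m

v∥ = v cosθ = 2.70×10⁵·cos57° ≈ 1.471×10⁵ m/s.
T = 2πm/(|q|B) = 2π(5.32×10⁻²⁶)/((1.602×10⁻¹⁹)(0.0650)) ≈ 3.210×10⁻⁵ s.
pitch = v∥ T = (1.471×10⁵)(3.210×10⁻⁵) ≈ 4.72 m.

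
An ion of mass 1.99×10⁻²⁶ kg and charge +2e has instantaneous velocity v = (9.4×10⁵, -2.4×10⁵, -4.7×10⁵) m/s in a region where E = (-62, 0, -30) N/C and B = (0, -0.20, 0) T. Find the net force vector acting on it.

v×B = (-9.40×10⁴, 0, -1.88×10⁵) N/C.
E + v×B = (-9.41×10⁴, 0, -1.88×10⁵) N/C.
F = q(E + v×B) = (3.204×10⁻¹⁹ C)·(-9.41×10⁴, 0, -1.88×10⁵) = (-3.01×10⁻¹⁴, 0, -6.02×10⁻¹⁴) N.

F ≈ (-3.01×10⁻¹⁴, 0, -6.02×10⁻¹⁴) N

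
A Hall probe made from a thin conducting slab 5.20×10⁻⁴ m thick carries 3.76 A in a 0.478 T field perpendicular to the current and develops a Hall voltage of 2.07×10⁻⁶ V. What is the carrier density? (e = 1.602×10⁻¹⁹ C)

n ≈ 1.04×10²⁸ m⁻³

From V_H = IB/(n e t), n = IB/(V_H e t).
n = (3.76)(0.478)/((2.07×10⁻⁶)(1.602×10⁻¹⁹)(5.20×10⁻⁴)) ≈ 1.04×10²⁸ m⁻³.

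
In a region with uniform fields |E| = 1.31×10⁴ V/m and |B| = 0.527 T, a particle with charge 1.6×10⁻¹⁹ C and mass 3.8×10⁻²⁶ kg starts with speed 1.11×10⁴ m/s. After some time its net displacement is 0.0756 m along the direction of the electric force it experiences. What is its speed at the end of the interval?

v_f ≈ 9.20×10⁴ m/s

B does no work; ΔKE = |q|E d.
½mv_f² = ½mv₀² + |q|Ed = ½(3.8×10⁻²⁶)(1.11×10⁴)² + (1.6×10⁻¹⁹)(1.31×10⁴)(0.0756) ≈ 2.341×10⁻¹⁸ J + 1.585×10⁻¹⁶ J ≈ 1.608×10⁻¹⁶ J.
v_f = √(2·1.608×10⁻¹⁶/3.8×10⁻²⁶) ≈ 9.20×10⁴ m/s.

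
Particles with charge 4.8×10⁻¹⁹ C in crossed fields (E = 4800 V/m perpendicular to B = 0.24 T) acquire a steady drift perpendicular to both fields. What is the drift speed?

The E×B drift speed is v_d = E/B.
v_d = 4800/0.24 = 2.0×10⁴ m/s.

v_d ≈ 2.0×10⁴ m/s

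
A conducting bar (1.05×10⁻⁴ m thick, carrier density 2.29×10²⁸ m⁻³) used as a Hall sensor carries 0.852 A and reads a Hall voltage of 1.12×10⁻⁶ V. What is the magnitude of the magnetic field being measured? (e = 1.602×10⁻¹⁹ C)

From V_H = IB/(n e t), B = V_H n e t / I.
B = (1.12×10⁻⁶)(2.29×10²⁸)(1.602×10⁻¹⁹)(1.05×10⁻⁴)/0.852 ≈ 0.506 T.

B ≈ 0.506 T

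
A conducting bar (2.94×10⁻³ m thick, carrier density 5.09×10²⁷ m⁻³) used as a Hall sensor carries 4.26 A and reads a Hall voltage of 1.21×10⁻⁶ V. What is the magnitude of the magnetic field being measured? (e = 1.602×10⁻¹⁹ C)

B ≈ 0.681 T

From V_H = IB/(n e t), B = V_H n e t / I.
B = (1.21×10⁻⁶)(5.09×10²⁷)(1.602×10⁻¹⁹)(2.94×10⁻³)/4.26 ≈ 0.681 T.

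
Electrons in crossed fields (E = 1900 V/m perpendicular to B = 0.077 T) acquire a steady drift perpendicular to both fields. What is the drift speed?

v_d ≈ 2.5×10⁴ m/s

In crossed fields the guiding centre drifts at v_d = |E×B|/B² = E/B, independent of charge and mass.
v_d = 1900/0.077 = 2.5×10⁴ m/s.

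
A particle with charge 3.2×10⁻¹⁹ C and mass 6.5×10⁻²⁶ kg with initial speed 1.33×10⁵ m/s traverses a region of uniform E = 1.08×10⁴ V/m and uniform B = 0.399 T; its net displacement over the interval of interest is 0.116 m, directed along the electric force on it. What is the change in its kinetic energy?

ΔKE ≈ 4.01×10⁻¹⁶ J

The magnetic force is always ⟂ v and does no work; only the electric force changes KE.
ΔKE = F_E · d = |q|E d = (3.2×10⁻¹⁹)(1.08×10⁴)(0.116) ≈ 4.01×10⁻¹⁶ J.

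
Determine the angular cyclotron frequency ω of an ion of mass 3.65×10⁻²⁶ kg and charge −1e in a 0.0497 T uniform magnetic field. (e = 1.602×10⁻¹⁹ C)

ω ≈ 2.18×10⁵ rad/s

ω = |q|B/m.
ω = (1.602×10⁻¹⁹)(0.0497)/3.65×10⁻²⁶ ≈ 2.18×10⁵ rad/s.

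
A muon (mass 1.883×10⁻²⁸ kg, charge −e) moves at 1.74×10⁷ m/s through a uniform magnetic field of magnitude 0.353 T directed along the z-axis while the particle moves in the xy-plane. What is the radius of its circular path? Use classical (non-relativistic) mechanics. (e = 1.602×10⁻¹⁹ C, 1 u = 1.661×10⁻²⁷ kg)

r ≈ 0.0579 m

The magnetic force provides the centripetal force: |q|vB = mv²/r.
r = mv/(|q|B) = (1.883×10⁻²⁸)(1.74×10⁷)/((1.602×10⁻¹⁹)(0.353)) ≈ 0.0579 m.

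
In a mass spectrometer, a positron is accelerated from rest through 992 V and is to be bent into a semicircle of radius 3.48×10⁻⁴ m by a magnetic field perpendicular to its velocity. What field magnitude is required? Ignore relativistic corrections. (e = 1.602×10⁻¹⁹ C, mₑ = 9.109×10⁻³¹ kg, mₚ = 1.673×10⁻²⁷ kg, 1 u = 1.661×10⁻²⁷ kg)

B ≈ 0.305 T

v = √(2|q|V/m) = √(2·1.602×10⁻¹⁹·992/9.109×10⁻³¹) ≈ 1.868×10⁷ m/s.
B = mv/(|q|r) = (9.109×10⁻³¹)(1.868×10⁷)/((1.602×10⁻¹⁹)(3.48×10⁻⁴)) ≈ 0.305 T.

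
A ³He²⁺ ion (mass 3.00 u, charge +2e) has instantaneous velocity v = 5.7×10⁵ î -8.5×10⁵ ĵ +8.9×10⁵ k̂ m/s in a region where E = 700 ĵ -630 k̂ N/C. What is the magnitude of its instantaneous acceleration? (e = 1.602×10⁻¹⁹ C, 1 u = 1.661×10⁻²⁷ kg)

Only an electric field acts, so F = qE = (3.204×10⁻¹⁹ C)·(0, 700, -630) = (0, 2.24×10⁻¹⁶, -2.02×10⁻¹⁶) N.
|a| = |F|/m = 3.017×10⁻¹⁶/4.983×10⁻²⁷ ≈ 6.06×10¹⁰ m/s².

|a| ≈ 6.06×10¹⁰ m/s²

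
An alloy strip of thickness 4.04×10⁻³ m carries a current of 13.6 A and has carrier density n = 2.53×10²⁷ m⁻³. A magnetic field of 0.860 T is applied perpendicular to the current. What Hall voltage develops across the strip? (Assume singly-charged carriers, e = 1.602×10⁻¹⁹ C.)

V_H = IB/(n e t).
V_H = (13.6)(0.860)/((2.53×10²⁷)(1.602×10⁻¹⁹)(4.04×10⁻³)) ≈ 7.14×10⁻⁶ V.

V_H ≈ 7.14×10⁻⁶ V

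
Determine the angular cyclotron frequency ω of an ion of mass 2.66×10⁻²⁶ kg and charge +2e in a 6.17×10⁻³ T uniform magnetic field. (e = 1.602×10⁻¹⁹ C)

ω ≈ 7.43×10⁴ rad/s

ω = |q|B/m.
ω = (3.204×10⁻¹⁹)(6.17×10⁻³)/2.66×10⁻²⁶ ≈ 7.43×10⁴ rad/s.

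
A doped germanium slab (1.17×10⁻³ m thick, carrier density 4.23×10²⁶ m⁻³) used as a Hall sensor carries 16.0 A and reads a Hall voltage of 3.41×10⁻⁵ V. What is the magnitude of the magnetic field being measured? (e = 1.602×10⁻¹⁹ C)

B ≈ 0.169 T

From V_H = IB/(n e t), B = V_H n e t / I.
B = (3.41×10⁻⁵)(4.23×10²⁶)(1.602×10⁻¹⁹)(1.17×10⁻³)/16.0 ≈ 0.169 T.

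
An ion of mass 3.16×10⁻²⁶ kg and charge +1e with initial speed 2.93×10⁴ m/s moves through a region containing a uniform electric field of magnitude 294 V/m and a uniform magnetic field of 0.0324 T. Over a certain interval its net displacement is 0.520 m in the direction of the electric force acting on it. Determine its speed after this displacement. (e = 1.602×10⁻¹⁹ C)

B does no work; ΔKE = |q|E d.
½mv_f² = ½mv₀² + |q|Ed = ½(3.16×10⁻²⁶)(2.93×10⁴)² + (1.602×10⁻¹⁹)(294)(0.520) ≈ 1.356×10⁻¹⁷ J + 2.449×10⁻¹⁷ J ≈ 3.806×10⁻¹⁷ J.
v_f = √(2·3.806×10⁻¹⁷/3.16×10⁻²⁶) ≈ 4.91×10⁴ m/s.

v_f ≈ 4.91×10⁴ m/s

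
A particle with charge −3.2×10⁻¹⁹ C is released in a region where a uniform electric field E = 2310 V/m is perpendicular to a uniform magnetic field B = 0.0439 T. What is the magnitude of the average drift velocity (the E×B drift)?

v_d ≈ 5.26×10⁴ m/s

In crossed fields the guiding centre drifts at v_d = |E×B|/B² = E/B, independent of charge and mass.
v_d = 2310/0.0439 = 5.26×10⁴ m/s.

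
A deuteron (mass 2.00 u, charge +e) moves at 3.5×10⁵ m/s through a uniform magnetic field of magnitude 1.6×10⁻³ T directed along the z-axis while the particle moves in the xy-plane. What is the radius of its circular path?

The magnetic force provides the centripetal force: |q|vB = mv²/r.
r = mv/(|q|B) = (3.322×10⁻²⁷)(3.5×10⁵)/((1.602×10⁻¹⁹)(1.6×10⁻³)) ≈ 4.5 m.

r ≈ 4.5 m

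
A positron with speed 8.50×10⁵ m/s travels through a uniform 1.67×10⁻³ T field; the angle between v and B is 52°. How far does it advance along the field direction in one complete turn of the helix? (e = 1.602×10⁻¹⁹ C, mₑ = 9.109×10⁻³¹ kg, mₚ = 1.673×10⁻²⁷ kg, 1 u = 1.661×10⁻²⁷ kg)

p ≈ 0.0112 m

v∥ = v cosθ = 8.50×10⁵·cos52° ≈ 5.233×10⁵ m/s.
T = 2πm/(|q|B) = 2π(9.109×10⁻³¹)/((1.602×10⁻¹⁹)(1.67×10⁻³)) ≈ 2.139×10⁻⁸ s.
pitch = v∥ T = (5.233×10⁵)(2.139×10⁻⁸) ≈ 0.0112 m.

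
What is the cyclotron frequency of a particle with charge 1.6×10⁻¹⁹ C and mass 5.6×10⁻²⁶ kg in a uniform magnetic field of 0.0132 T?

f ≈ 6000 Hz

f = |q|B/(2πm).
f = (1.6×10⁻¹⁹)(0.0132)/(2π·5.6×10⁻²⁶) ≈ 6000 Hz.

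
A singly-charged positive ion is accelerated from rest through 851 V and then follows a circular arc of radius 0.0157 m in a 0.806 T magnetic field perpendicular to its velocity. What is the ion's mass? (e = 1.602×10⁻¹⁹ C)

m ≈ 1.51×10⁻²⁶ kg

Combine |q|V = ½mv² and r = mv/(|q|B): eliminate v to get m = qB²r²/(2V).
m = (1.602×10⁻¹⁹)(0.806)²(0.0157)²/(2·851) ≈ 1.51×10⁻²⁶ kg.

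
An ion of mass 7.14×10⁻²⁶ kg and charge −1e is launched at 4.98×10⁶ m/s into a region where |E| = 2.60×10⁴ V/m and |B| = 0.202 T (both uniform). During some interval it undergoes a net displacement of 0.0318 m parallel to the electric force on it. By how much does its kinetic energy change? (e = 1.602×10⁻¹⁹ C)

ΔKE ≈ 1.32×10⁻¹⁶ J

The magnetic force is always ⟂ v and does no work; only the electric force changes KE.
ΔKE = F_E · d = |q|E d = (1.602×10⁻¹⁹)(2.60×10⁴)(0.0318) ≈ 1.32×10⁻¹⁶ J.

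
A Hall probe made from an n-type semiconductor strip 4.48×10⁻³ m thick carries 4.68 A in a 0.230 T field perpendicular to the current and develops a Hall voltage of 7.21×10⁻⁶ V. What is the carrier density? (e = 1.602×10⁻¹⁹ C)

From V_H = IB/(n e t), n = IB/(V_H e t).
n = (4.68)(0.230)/((7.21×10⁻⁶)(1.602×10⁻¹⁹)(4.48×10⁻³)) ≈ 2.08×10²⁶ m⁻³.

n ≈ 2.08×10²⁶ m⁻³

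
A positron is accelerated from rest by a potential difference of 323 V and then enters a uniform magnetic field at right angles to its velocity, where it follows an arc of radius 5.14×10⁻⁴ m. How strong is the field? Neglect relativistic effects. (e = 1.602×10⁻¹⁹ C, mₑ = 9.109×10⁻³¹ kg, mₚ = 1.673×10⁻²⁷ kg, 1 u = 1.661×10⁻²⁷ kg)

B ≈ 0.118 T

v = √(2|q|V/m) = √(2·1.602×10⁻¹⁹·323/9.109×10⁻³¹) ≈ 1.066×10⁷ m/s.
B = mv/(|q|r) = (9.109×10⁻³¹)(1.066×10⁷)/((1.602×10⁻¹⁹)(5.14×10⁻⁴)) ≈ 0.118 T.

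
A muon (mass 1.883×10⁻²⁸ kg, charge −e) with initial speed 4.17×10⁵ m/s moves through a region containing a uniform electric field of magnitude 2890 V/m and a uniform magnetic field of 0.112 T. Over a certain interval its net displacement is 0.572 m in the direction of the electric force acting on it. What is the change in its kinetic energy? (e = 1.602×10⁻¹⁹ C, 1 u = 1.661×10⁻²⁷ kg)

The magnetic force is always ⟂ v and does no work; only the electric force changes KE.
ΔKE = F_E · d = |q|E d = (1.602×10⁻¹⁹)(2890)(0.572) ≈ 2.65×10⁻¹⁶ J.

ΔKE ≈ 2.65×10⁻¹⁶ J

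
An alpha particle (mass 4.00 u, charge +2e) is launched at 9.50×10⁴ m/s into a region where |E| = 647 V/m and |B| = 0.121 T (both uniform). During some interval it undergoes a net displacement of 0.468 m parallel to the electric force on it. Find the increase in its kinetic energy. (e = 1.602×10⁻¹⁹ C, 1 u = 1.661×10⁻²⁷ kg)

The magnetic force is always ⟂ v and does no work; only the electric force changes KE.
ΔKE = F_E · d = |q|E d = (3.204×10⁻¹⁹)(647)(0.468) ≈ 9.70×10⁻¹⁷ J.

ΔKE ≈ 9.70×10⁻¹⁷ J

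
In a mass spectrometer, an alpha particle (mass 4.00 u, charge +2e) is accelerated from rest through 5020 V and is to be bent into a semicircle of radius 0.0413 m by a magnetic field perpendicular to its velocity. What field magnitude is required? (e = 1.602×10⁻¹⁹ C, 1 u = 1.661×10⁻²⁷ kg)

B ≈ 0.349 T

v = √(2|q|V/m) = √(2·3.204×10⁻¹⁹·5020/6.644×10⁻²⁷) ≈ 6.958×10⁵ m/s.
B = mv/(|q|r) = (6.644×10⁻²⁷)(6.958×10⁵)/((3.204×10⁻¹⁹)(0.0413)) ≈ 0.349 T.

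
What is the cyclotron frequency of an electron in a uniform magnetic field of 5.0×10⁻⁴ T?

f = |q|B/(2πm).
f = (1.602×10⁻¹⁹)(5.0×10⁻⁴)/(2π·9.109×10⁻³¹) ≈ 1.4×10⁷ Hz.

f ≈ 1.4×10⁷ Hz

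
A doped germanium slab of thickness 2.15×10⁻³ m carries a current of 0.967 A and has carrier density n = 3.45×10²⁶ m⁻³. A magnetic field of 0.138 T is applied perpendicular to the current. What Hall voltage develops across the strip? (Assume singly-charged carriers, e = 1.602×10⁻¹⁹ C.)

V_H = IB/(n e t).
V_H = (0.967)(0.138)/((3.45×10²⁶)(1.602×10⁻¹⁹)(2.15×10⁻³)) ≈ 1.12×10⁻⁶ V.

V_H ≈ 1.12×10⁻⁶ V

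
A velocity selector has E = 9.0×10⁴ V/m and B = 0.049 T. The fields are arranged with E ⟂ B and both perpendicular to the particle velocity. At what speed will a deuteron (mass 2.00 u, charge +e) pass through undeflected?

v = 1.8×10⁶ m/s

For undeflected motion the electric and magnetic forces balance: qE = qvB.
v = E/B = 9.0×10⁴/0.049 = 1.8×10⁶ m/s.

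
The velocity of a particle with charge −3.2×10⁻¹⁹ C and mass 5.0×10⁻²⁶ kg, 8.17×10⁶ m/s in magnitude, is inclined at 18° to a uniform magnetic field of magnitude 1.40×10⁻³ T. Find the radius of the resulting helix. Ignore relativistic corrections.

r ≈ 282 m

v⊥ = v sinθ = 8.17×10⁶·sin18° ≈ 2.525×10⁶ m/s.
r = m v⊥/(|q|B) = (5.0×10⁻²⁶)(2.525×10⁶)/((3.2×10⁻¹⁹)(1.40×10⁻³)) ≈ 282 m.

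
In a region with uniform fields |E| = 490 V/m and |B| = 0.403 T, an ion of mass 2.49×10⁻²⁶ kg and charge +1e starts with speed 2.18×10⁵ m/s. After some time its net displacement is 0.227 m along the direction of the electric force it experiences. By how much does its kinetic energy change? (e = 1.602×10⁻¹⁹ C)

The magnetic force is always ⟂ v and does no work; only the electric force changes KE.
ΔKE = F_E · d = |q|E d = (1.602×10⁻¹⁹)(490)(0.227) ≈ 1.78×10⁻¹⁷ J.

ΔKE ≈ 1.78×10⁻¹⁷ J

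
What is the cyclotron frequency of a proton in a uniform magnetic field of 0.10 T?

f = |q|B/(2πm).
f = (1.602×10⁻¹⁹)(0.10)/(2π·1.673×10⁻²⁷) ≈ 1.5×10⁶ Hz.

f ≈ 1.5×10⁶ Hz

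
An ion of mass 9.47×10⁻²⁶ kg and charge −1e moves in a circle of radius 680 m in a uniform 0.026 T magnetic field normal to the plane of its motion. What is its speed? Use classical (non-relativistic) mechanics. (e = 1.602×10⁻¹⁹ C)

From |q|vB = mv²/r, v = |q|Br/m.
v = (1.602×10⁻¹⁹)(0.026)(680)/9.47×10⁻²⁶ ≈ 3.0×10⁷ m/s.

v ≈ 3.0×10⁷ m/s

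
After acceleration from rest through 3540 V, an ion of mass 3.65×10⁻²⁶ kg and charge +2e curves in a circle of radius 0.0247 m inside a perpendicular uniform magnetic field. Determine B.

B ≈ 1.15 T

v = √(2|q|V/m) = √(2·3.204×10⁻¹⁹·3540/3.65×10⁻²⁶) ≈ 2.493×10⁵ m/s.
B = mv/(|q|r) = (3.65×10⁻²⁶)(2.493×10⁵)/((3.204×10⁻¹⁹)(0.0247)) ≈ 1.15 T.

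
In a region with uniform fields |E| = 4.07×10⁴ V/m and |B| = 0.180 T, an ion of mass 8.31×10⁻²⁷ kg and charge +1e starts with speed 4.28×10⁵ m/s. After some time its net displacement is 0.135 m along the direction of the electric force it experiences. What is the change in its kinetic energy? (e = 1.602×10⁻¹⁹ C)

The magnetic force is always ⟂ v and does no work; only the electric force changes KE.
ΔKE = F_E · d = |q|E d = (1.602×10⁻¹⁹)(4.07×10⁴)(0.135) ≈ 8.80×10⁻¹⁶ J.

ΔKE ≈ 8.80×10⁻¹⁶ J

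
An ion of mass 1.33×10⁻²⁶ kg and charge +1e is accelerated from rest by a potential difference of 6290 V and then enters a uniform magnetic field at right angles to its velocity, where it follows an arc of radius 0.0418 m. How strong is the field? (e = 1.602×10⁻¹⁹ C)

B ≈ 0.773 T

v = √(2|q|V/m) = √(2·1.602×10⁻¹⁹·6290/1.33×10⁻²⁶) ≈ 3.893×10⁵ m/s.
B = mv/(|q|r) = (1.33×10⁻²⁶)(3.893×10⁵)/((1.602×10⁻¹⁹)(0.0418)) ≈ 0.773 T.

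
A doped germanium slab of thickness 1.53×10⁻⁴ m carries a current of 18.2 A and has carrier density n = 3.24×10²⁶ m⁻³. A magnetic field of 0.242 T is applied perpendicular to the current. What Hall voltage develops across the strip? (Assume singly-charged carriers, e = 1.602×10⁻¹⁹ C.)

V_H ≈ 5.55×10⁻⁴ V

V_H = IB/(n e t).
V_H = (18.2)(0.242)/((3.24×10²⁶)(1.602×10⁻¹⁹)(1.53×10⁻⁴)) ≈ 5.55×10⁻⁴ V.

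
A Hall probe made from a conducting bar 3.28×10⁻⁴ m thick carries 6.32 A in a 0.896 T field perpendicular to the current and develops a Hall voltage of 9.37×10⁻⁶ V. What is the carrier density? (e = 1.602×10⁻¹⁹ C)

From V_H = IB/(n e t), n = IB/(V_H e t).
n = (6.32)(0.896)/((9.37×10⁻⁶)(1.602×10⁻¹⁹)(3.28×10⁻⁴)) ≈ 1.15×10²⁸ m⁻³.

n ≈ 1.15×10²⁸ m⁻³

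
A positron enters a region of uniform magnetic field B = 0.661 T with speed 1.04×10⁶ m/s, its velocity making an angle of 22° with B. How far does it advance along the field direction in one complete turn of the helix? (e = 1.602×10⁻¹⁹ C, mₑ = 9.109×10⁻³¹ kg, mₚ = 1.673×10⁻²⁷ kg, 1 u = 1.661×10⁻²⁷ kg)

p ≈ 5.21×10⁻⁵ m

v∥ = v cosθ = 1.04×10⁶·cos22° ≈ 9.643×10⁵ m/s.
T = 2πm/(|q|B) = 2π(9.109×10⁻³¹)/((1.602×10⁻¹⁹)(0.661)) ≈ 5.405×10⁻¹¹ s.
pitch = v∥ T = (9.643×10⁵)(5.405×10⁻¹¹) ≈ 5.21×10⁻⁵ m.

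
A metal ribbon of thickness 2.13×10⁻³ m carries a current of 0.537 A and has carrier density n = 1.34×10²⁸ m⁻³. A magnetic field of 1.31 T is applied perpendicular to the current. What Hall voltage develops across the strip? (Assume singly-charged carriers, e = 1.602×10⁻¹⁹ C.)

V_H = IB/(n e t).
V_H = (0.537)(1.31)/((1.34×10²⁸)(1.602×10⁻¹⁹)(2.13×10⁻³)) ≈ 1.54×10⁻⁷ V.

V_H ≈ 1.54×10⁻⁷ V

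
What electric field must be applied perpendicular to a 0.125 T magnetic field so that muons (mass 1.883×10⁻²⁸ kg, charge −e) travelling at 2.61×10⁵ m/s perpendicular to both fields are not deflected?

E = 3.26×10⁴ V/m

For straight-line motion qE = qvB, so E = vB.
E = 2.61×10⁵ × 0.125 = 3.26×10⁴ V/m.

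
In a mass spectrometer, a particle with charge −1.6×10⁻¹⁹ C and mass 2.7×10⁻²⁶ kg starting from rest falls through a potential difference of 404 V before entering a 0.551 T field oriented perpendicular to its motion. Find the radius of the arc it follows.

Acceleration: |q|V = ½mv² ⇒ v = √(2|q|V/m) = √(2·1.6×10⁻¹⁹·404/2.7×10⁻²⁶) ≈ 6.920×10⁴ m/s.
In the field: r = mv/(|q|B) = (2.7×10⁻²⁶)(6.920×10⁴)/((1.6×10⁻¹⁹)(0.551)) ≈ 0.0212 m.

r ≈ 0.0212 m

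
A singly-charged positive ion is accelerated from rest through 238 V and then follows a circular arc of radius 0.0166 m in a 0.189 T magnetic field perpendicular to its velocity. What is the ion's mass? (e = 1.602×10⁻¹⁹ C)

Combine |q|V = ½mv² and r = mv/(|q|B): eliminate v to get m = qB²r²/(2V).
m = (1.602×10⁻¹⁹)(0.189)²(0.0166)²/(2·238) ≈ 3.31×10⁻²⁷ kg.

m ≈ 3.31×10⁻²⁷ kg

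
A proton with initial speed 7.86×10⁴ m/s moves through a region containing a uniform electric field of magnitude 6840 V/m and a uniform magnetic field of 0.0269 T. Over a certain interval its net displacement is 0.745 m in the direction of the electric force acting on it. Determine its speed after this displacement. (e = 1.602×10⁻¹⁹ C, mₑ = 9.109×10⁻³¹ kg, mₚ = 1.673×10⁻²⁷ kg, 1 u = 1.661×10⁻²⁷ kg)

B does no work; ΔKE = |q|E d.
½mv_f² = ½mv₀² + |q|Ed = ½(1.673×10⁻²⁷)(7.86×10⁴)² + (1.602×10⁻¹⁹)(6840)(0.745) ≈ 5.168×10⁻¹⁸ J + 8.163×10⁻¹⁶ J ≈ 8.215×10⁻¹⁶ J.
v_f = √(2·8.215×10⁻¹⁶/1.673×10⁻²⁷) ≈ 9.91×10⁵ m/s.

v_f ≈ 9.91×10⁵ m/s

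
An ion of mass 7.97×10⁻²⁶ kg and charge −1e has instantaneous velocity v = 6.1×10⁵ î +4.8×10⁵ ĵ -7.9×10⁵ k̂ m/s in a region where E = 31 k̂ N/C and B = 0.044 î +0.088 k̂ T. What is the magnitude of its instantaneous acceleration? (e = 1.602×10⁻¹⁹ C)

|a| ≈ 2.02×10¹¹ m/s²

v×B = (4.22×10⁴, -8.84×10⁴, -2.11×10⁴) N/C.
E + v×B = (4.22×10⁴, -8.84×10⁴, -2.11×10⁴) N/C.
F = q(E + v×B) = (−1.602×10⁻¹⁹ C)·(4.22×10⁴, -8.84×10⁴, -2.11×10⁴) = (-6.77×10⁻¹⁵, 1.42×10⁻¹⁴, 3.38×10⁻¹⁵) N.
|a| = |F|/m = 1.606×10⁻¹⁴/7.97×10⁻²⁶ ≈ 2.02×10¹¹ m/s².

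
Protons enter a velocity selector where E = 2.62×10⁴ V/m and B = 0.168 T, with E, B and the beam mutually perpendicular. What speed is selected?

v = 1.56×10⁵ m/s

Straight-line motion ⇒ electric and magnetic forces cancel, so E = vB.
v = E/B = 2.62×10⁴/0.168 = 1.56×10⁵ m/s.
The result is independent of the particle's charge and mass.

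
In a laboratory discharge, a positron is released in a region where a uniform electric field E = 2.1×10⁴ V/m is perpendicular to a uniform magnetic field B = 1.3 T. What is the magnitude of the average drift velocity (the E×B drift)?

v_d ≈ 1.6×10⁴ m/s

In crossed fields the guiding centre drifts at v_d = |E×B|/B² = E/B, independent of charge and mass.
v_d = 2.1×10⁴/1.3 = 1.6×10⁴ m/s.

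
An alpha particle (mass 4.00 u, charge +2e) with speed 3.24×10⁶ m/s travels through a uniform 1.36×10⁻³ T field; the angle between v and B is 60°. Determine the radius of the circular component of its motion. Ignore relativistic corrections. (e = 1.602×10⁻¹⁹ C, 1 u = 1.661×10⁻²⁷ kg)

r ≈ 42.8 m

v⊥ = v sinθ = 3.24×10⁶·sin60° ≈ 2.806×10⁶ m/s.
r = m v⊥/(|q|B) = (6.644×10⁻²⁷)(2.806×10⁶)/((3.204×10⁻¹⁹)(1.36×10⁻³)) ≈ 42.8 m.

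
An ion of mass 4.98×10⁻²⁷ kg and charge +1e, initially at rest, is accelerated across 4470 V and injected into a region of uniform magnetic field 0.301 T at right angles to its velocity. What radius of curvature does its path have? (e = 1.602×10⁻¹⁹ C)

r ≈ 0.0554 m

Acceleration: |q|V = ½mv² ⇒ v = √(2|q|V/m) = √(2·1.602×10⁻¹⁹·4470/4.98×10⁻²⁷) ≈ 5.363×10⁵ m/s.
In the field: r = mv/(|q|B) = (4.98×10⁻²⁷)(5.363×10⁵)/((1.602×10⁻¹⁹)(0.301)) ≈ 0.0554 m.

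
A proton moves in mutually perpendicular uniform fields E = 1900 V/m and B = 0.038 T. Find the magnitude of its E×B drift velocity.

In crossed fields the guiding centre drifts at v_d = |E×B|/B² = E/B, independent of charge and mass.
v_d = 1900/0.038 = 5.0×10⁴ m/s.

v_d ≈ 5.0×10⁴ m/s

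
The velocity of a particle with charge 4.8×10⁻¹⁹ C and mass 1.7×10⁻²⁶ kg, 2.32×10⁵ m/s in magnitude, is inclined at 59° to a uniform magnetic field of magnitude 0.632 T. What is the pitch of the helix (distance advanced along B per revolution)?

v∥ = v cosθ = 2.32×10⁵·cos59° ≈ 1.195×10⁵ m/s.
T = 2πm/(|q|B) = 2π(1.7×10⁻²⁶)/((4.8×10⁻¹⁹)(0.632)) ≈ 3.521×10⁻⁷ s.
pitch = v∥ T = (1.195×10⁵)(3.521×10⁻⁷) ≈ 0.0421 m.

p ≈ 0.0421 m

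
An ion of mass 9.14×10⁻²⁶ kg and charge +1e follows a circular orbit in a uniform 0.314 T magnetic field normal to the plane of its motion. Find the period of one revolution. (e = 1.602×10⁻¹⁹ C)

The cyclotron period depends only on m, q, B: T = 2πm/(|q|B).
T = 2π(9.14×10⁻²⁶)/((1.602×10⁻¹⁹)(0.314)) ≈ 1.14×10⁻⁵ s.

T ≈ 1.14×10⁻⁵ s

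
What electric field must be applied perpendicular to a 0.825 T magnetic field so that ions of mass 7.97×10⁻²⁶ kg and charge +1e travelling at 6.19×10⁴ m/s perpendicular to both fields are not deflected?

E = 5.11×10⁴ V/m

For straight-line motion qE = qvB, so E = vB.
E = 6.19×10⁴ × 0.825 = 5.11×10⁴ V/m.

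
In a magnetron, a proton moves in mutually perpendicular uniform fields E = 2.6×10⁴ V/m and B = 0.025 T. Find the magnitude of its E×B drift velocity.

In crossed fields the guiding centre drifts at v_d = |E×B|/B² = E/B, independent of charge and mass.
v_d = 2.6×10⁴/0.025 = 1.0×10⁶ m/s.

v_d ≈ 1.0×10⁶ m/s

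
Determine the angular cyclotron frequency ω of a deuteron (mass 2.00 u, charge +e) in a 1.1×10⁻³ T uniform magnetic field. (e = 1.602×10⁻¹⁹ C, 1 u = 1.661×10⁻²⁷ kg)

ω ≈ 5.3×10⁴ rad/s

ω = |q|B/m.
ω = (1.602×10⁻¹⁹)(1.1×10⁻³)/3.322×10⁻²⁷ ≈ 5.3×10⁴ rad/s.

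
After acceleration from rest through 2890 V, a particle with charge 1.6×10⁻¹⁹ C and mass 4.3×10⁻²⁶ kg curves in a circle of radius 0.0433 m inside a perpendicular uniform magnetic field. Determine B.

v = √(2|q|V/m) = √(2·1.6×10⁻¹⁹·2890/4.3×10⁻²⁶) ≈ 1.467×10⁵ m/s.
B = mv/(|q|r) = (4.3×10⁻²⁶)(1.467×10⁵)/((1.6×10⁻¹⁹)(0.0433)) ≈ 0.910 T.

B ≈ 0.910 T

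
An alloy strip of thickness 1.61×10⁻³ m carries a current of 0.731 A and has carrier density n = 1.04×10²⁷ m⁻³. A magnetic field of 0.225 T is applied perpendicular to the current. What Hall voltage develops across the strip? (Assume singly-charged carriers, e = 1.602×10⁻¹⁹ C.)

V_H = IB/(n e t).
V_H = (0.731)(0.225)/((1.04×10²⁷)(1.602×10⁻¹⁹)(1.61×10⁻³)) ≈ 6.13×10⁻⁷ V.

V_H ≈ 6.13×10⁻⁷ V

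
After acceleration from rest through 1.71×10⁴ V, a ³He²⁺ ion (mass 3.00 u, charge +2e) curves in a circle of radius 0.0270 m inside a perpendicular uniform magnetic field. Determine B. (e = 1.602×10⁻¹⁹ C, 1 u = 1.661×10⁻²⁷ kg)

B ≈ 0.854 T

v = √(2|q|V/m) = √(2·3.204×10⁻¹⁹·1.71×10⁴/4.983×10⁻²⁷) ≈ 1.483×10⁶ m/s.
B = mv/(|q|r) = (4.983×10⁻²⁷)(1.483×10⁶)/((3.204×10⁻¹⁹)(0.0270)) ≈ 0.854 T.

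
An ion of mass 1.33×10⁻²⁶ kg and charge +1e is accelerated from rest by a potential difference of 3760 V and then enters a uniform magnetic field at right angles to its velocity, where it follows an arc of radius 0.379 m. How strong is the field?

v = √(2|q|V/m) = √(2·1.602×10⁻¹⁹·3760/1.33×10⁻²⁶) ≈ 3.010×10⁵ m/s.
B = mv/(|q|r) = (1.33×10⁻²⁶)(3.010×10⁵)/((1.602×10⁻¹⁹)(0.379)) ≈ 0.0659 T.

B ≈ 0.0659 T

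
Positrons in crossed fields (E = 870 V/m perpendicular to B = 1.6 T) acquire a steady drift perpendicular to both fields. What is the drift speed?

In crossed fields the guiding centre drifts at v_d = |E×B|/B² = E/B, independent of charge and mass.
v_d = 870/1.6 = 540 m/s.

v_d ≈ 540 m/s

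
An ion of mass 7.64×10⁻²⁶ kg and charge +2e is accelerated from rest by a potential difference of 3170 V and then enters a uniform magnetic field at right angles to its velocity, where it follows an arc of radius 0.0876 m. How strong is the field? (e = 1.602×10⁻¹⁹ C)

B ≈ 0.444 T

v = √(2|q|V/m) = √(2·3.204×10⁻¹⁹·3170/7.64×10⁻²⁶) ≈ 1.631×10⁵ m/s.
B = mv/(|q|r) = (7.64×10⁻²⁶)(1.631×10⁵)/((3.204×10⁻¹⁹)(0.0876)) ≈ 0.444 T.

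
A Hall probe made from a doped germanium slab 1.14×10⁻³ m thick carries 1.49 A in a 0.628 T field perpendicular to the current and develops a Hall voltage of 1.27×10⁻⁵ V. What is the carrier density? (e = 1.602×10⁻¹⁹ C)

From V_H = IB/(n e t), n = IB/(V_H e t).
n = (1.49)(0.628)/((1.27×10⁻⁵)(1.602×10⁻¹⁹)(1.14×10⁻³)) ≈ 4.03×10²⁶ m⁻³.

n ≈ 4.03×10²⁶ m⁻³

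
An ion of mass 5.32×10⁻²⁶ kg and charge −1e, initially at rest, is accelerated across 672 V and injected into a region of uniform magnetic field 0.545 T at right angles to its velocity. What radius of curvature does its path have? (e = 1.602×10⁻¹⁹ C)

r ≈ 0.0388 m

Acceleration: |q|V = ½mv² ⇒ v = √(2|q|V/m) = √(2·1.602×10⁻¹⁹·672/5.32×10⁻²⁶) ≈ 6.362×10⁴ m/s.
In the field: r = mv/(|q|B) = (5.32×10⁻²⁶)(6.362×10⁴)/((1.602×10⁻¹⁹)(0.545)) ≈ 0.0388 m.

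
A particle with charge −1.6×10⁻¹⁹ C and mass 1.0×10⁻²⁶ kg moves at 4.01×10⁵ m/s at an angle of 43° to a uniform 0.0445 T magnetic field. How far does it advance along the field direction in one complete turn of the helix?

v∥ = v cosθ = 4.01×10⁵·cos43° ≈ 2.933×10⁵ m/s.
T = 2πm/(|q|B) = 2π(1.0×10⁻²⁶)/((1.6×10⁻¹⁹)(0.0445)) ≈ 8.825×10⁻⁶ s.
pitch = v∥ T = (2.933×10⁵)(8.825×10⁻⁶) ≈ 2.59 m.

p ≈ 2.59 m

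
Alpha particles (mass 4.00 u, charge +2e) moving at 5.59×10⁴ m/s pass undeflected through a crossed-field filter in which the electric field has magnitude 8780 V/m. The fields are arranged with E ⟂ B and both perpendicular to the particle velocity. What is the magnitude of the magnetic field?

B = 0.157 T

Balance of forces in the selector: qE = qvB ⇒ B = E/v.
B = 8780/5.59×10⁴ = 0.157 T.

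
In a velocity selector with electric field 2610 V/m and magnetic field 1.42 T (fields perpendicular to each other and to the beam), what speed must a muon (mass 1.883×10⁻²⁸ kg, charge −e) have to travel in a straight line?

Zero net Lorentz force requires |qE| = |q v×B|, i.e. E = vB.
v = E/B = 2610/1.42 = 1840 m/s.

v = 1840 m/s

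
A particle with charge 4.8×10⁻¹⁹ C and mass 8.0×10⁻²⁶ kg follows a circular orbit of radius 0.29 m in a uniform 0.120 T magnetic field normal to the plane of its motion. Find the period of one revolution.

The cyclotron period depends only on m, q, B: T = 2πm/(|q|B).
T = 2π(8.0×10⁻²⁶)/((4.8×10⁻¹⁹)(0.120)) ≈ 8.73×10⁻⁶ s.

T ≈ 8.73×10⁻⁶ s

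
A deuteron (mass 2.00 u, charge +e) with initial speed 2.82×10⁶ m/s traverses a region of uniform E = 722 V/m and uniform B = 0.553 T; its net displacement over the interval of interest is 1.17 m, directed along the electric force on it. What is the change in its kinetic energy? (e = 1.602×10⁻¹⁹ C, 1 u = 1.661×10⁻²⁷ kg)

The magnetic force is always ⟂ v and does no work; only the electric force changes KE.
ΔKE = F_E · d = |q|E d = (1.602×10⁻¹⁹)(722)(1.17) ≈ 1.35×10⁻¹⁶ J.

ΔKE ≈ 1.35×10⁻¹⁶ J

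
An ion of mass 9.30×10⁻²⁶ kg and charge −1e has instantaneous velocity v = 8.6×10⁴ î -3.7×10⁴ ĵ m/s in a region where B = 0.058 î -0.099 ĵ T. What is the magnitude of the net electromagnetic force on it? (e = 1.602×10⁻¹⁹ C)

v×B = (0, 0, -6370) N/C.
F = q v×B = (−1.602×10⁻¹⁹ C)·(0, 0, -6370) = (0, 0, 1.02×10⁻¹⁵) N.
|F| = 1.02×10⁻¹⁵ N.

|F| ≈ 1.02×10⁻¹⁵ N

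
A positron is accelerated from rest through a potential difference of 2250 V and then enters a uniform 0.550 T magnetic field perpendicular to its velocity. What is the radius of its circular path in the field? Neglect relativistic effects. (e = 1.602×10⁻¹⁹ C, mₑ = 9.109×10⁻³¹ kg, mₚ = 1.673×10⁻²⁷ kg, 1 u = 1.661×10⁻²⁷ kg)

Acceleration: |q|V = ½mv² ⇒ v = √(2|q|V/m) = √(2·1.602×10⁻¹⁹·2250/9.109×10⁻³¹) ≈ 2.813×10⁷ m/s.
In the field: r = mv/(|q|B) = (9.109×10⁻³¹)(2.813×10⁷)/((1.602×10⁻¹⁹)(0.550)) ≈ 2.91×10⁻⁴ m.

r ≈ 2.91×10⁻⁴ m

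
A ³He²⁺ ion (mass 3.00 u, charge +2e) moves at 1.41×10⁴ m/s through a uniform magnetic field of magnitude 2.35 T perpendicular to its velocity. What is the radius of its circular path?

The magnetic force provides the centripetal force: |q|vB = mv²/r.
r = mv/(|q|B) = (4.983×10⁻²⁷)(1.41×10⁴)/((3.204×10⁻¹⁹)(2.35)) ≈ 9.33×10⁻⁵ m.

r ≈ 9.33×10⁻⁵ m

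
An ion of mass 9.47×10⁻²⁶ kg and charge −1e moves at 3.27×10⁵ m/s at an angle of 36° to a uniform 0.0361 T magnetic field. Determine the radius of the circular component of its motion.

v⊥ = v sinθ = 3.27×10⁵·sin36° ≈ 1.922×10⁵ m/s.
r = m v⊥/(|q|B) = (9.47×10⁻²⁶)(1.922×10⁵)/((1.602×10⁻¹⁹)(0.0361)) ≈ 3.15 m.

r ≈ 3.15 m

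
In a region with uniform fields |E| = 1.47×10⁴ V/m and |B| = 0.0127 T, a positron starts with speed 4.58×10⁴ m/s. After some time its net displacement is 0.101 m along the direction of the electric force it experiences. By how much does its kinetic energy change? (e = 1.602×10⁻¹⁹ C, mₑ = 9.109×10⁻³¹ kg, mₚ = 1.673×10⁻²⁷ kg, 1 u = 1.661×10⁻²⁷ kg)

ΔKE ≈ 2.38×10⁻¹⁶ J

The magnetic force is always ⟂ v and does no work; only the electric force changes KE.
ΔKE = F_E · d = |q|E d = (1.602×10⁻¹⁹)(1.47×10⁴)(0.101) ≈ 2.38×10⁻¹⁶ J.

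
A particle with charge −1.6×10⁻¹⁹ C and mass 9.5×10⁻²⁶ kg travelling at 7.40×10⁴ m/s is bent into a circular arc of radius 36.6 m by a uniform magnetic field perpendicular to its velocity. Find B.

B ≈ 1.20×10⁻³ T

From |q|vB = mv²/r, B = mv/(|q|r).
B = (9.5×10⁻²⁶)(7.40×10⁴)/((1.6×10⁻¹⁹)(36.6)) ≈ 1.20×10⁻³ T.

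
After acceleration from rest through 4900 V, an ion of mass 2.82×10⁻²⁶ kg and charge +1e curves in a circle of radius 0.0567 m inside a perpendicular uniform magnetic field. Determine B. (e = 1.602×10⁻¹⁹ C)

B ≈ 0.733 T

v = √(2|q|V/m) = √(2·1.602×10⁻¹⁹·4900/2.82×10⁻²⁶) ≈ 2.359×10⁵ m/s.
B = mv/(|q|r) = (2.82×10⁻²⁶)(2.359×10⁵)/((1.602×10⁻¹⁹)(0.0567)) ≈ 0.733 T.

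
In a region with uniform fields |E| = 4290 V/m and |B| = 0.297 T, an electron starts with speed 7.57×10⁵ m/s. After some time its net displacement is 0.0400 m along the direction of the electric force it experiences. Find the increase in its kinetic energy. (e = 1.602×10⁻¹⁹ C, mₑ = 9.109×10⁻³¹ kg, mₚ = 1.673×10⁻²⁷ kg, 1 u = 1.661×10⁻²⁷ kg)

ΔKE ≈ 2.75×10⁻¹⁷ J

The magnetic force is always ⟂ v and does no work; only the electric force changes KE.
ΔKE = F_E · d = |q|E d = (1.602×10⁻¹⁹)(4290)(0.0400) ≈ 2.75×10⁻¹⁷ J.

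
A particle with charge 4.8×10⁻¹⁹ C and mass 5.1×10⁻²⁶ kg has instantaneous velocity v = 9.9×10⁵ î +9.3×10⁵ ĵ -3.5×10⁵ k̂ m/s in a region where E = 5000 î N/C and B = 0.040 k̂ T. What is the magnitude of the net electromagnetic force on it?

v×B = (3.72×10⁴, -3.96×10⁴, 0) N/C.
E + v×B = (4.22×10⁴, -3.96×10⁴, 0) N/C.
F = q(E + v×B) = (4.8×10⁻¹⁹ C)·(4.22×10⁴, -3.96×10⁴, 0) = (2.03×10⁻¹⁴, -1.90×10⁻¹⁴, 0) N.
|F| = 2.78×10⁻¹⁴ N.

|F| ≈ 2.78×10⁻¹⁴ N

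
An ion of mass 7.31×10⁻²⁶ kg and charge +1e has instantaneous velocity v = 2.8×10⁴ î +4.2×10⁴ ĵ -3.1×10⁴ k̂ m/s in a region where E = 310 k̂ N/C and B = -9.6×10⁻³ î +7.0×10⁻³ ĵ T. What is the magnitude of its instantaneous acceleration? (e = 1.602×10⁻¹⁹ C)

|a| ≈ 2.15×10⁹ m/s²

v×B = (217, 298, 599) N/C.
E + v×B = (217, 298, 909) N/C.
F = q(E + v×B) = (1.602×10⁻¹⁹ C)·(217, 298, 909) = (3.48×10⁻¹⁷, 4.77×10⁻¹⁷, 1.46×10⁻¹⁶) N.
|a| = |F|/m = 1.572×10⁻¹⁶/7.31×10⁻²⁶ ≈ 2.15×10⁹ m/s².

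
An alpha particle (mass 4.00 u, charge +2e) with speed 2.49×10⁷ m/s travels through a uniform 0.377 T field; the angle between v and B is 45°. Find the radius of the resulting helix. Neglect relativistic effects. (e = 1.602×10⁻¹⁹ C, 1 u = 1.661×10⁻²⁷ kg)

r ≈ 0.968 m

v⊥ = v sinθ = 2.49×10⁷·sin45° ≈ 1.761×10⁷ m/s.
r = m v⊥/(|q|B) = (6.644×10⁻²⁷)(1.761×10⁷)/((3.204×10⁻¹⁹)(0.377)) ≈ 0.968 m.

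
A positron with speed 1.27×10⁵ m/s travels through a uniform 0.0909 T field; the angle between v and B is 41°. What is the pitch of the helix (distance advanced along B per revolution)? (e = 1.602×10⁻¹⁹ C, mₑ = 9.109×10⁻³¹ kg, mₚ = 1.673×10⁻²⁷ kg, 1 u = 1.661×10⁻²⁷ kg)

v∥ = v cosθ = 1.27×10⁵·cos41° ≈ 9.585×10⁴ m/s.
T = 2πm/(|q|B) = 2π(9.109×10⁻³¹)/((1.602×10⁻¹⁹)(0.0909)) ≈ 3.930×10⁻¹⁰ s.
pitch = v∥ T = (9.585×10⁴)(3.930×10⁻¹⁰) ≈ 3.77×10⁻⁵ m.

p ≈ 3.77×10⁻⁵ m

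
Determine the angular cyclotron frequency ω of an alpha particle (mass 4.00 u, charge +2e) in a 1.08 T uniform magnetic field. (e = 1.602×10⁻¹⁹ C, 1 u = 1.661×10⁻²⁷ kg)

ω ≈ 5.21×10⁷ rad/s

ω = |q|B/m.
ω = (3.204×10⁻¹⁹)(1.08)/6.644×10⁻²⁷ ≈ 5.21×10⁷ rad/s.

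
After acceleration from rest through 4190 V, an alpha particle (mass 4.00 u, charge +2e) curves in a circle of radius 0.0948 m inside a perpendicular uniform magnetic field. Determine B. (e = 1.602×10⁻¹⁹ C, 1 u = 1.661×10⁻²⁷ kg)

v = √(2|q|V/m) = √(2·3.204×10⁻¹⁹·4190/6.644×10⁻²⁷) ≈ 6.357×10⁵ m/s.
B = mv/(|q|r) = (6.644×10⁻²⁷)(6.357×10⁵)/((3.204×10⁻¹⁹)(0.0948)) ≈ 0.139 T.

B ≈ 0.139 T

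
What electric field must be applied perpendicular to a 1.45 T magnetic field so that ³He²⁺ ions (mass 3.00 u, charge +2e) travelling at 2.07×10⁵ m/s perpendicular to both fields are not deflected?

For straight-line motion qE = qvB, so E = vB.
E = 2.07×10⁵ × 1.45 = 3.00×10⁵ V/m.

E = 3.00×10⁵ V/m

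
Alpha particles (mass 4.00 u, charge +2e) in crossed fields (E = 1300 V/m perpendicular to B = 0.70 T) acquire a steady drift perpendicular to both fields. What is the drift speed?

The E×B drift speed is v_d = E/B.
v_d = 1300/0.70 = 1900 m/s.

v_d ≈ 1900 m/s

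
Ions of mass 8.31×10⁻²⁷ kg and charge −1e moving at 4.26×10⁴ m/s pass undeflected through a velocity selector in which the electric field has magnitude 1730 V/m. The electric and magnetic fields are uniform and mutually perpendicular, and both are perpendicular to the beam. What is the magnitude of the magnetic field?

Balance of forces in the selector: qE = qvB ⇒ B = E/v.
B = 1730/4.26×10⁴ = 0.0406 T.

B = 0.0406 T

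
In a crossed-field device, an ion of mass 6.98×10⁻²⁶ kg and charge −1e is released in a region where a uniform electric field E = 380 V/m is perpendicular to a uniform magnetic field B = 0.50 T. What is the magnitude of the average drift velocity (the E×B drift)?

v_d ≈ 760 m/s

The E×B drift speed is v_d = E/B.
v_d = 380/0.50 = 760 m/s.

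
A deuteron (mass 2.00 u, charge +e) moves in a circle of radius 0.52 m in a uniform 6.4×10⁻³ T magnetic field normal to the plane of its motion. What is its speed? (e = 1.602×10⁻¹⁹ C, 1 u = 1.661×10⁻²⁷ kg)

From |q|vB = mv²/r, v = |q|Br/m.
v = (1.602×10⁻¹⁹)(6.4×10⁻³)(0.52)/3.322×10⁻²⁷ ≈ 1.6×10⁵ m/s.

v ≈ 1.6×10⁵ m/s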